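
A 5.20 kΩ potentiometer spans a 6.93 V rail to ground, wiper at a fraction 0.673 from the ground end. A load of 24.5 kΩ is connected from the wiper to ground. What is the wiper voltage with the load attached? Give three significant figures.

V ≈ 4.46 V

The wiper splits the pot into (1−α)R = 1.700 kΩ above and αR = 3.500 kΩ below.
Lower section ‖ load = 3.062 kΩ.
V_wiper = 6.93 × 3.062/(1.700 + 3.062) = 4.46 V.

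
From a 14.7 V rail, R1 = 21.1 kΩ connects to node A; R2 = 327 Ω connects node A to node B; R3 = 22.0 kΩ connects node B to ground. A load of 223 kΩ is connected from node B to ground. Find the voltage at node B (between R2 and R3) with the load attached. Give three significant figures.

V ≈ 7.10 V

At node B, R3 is in parallel with the load: R3‖R_L = 20020 Ω.
Below node A the resistance is R2 + (R3‖R_L) = 20350 Ω, so V_A = 14.7 × 20350/41450 = 7.217 V.
Then V_B = V_A × (R3‖R_L)/(R2 + R3‖R_L) = 7.217 × 20020/20350 = 7.10 V.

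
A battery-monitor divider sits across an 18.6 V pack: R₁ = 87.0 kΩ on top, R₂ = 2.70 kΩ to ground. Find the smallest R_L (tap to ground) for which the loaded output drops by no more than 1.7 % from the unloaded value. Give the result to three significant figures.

Output resistance R_th = R₁‖R₂ = (87.0 × 2.70)/89.70 = 2.619 kΩ.
The fractional drop is R_th/(R_th + R_L); requiring this ≤ 0.0170 gives R_L ≥ R_th(1/0.0170 − 1) = 2.619 × 57.82 = 151 kΩ.

R_L(min) ≈ 151 kΩ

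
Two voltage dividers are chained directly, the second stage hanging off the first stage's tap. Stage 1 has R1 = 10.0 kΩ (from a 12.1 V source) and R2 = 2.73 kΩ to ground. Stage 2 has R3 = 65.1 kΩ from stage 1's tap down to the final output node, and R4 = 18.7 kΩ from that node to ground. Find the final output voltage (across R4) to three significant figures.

Stage 2 presents R3+R4 = 83.80 kΩ as a load on stage 1's tap.
Stage 1's lower leg becomes R2‖(R3+R4) = 2.644 kΩ, so V_mid = 12.1 × 2.644/12.64 = 2.530 V.
Stage 2 is itself unloaded: V_out = V_mid × R4/(R3+R4) = 2.530 × 18.7/83.80 = 0.565 V.

V_out ≈ 0.565 V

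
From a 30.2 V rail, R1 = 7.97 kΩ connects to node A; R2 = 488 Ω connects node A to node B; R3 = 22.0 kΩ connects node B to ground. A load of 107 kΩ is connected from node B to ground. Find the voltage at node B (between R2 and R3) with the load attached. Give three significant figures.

V ≈ 20.6 V

At node B, R3 is in parallel with the load: R3‖R_L = 18250 Ω.
Below node A the resistance is R2 + (R3‖R_L) = 18740 Ω, so V_A = 30.2 × 18740/26710 = 21.19 V.
Then V_B = V_A × (R3‖R_L)/(R2 + R3‖R_L) = 21.19 × 18250/18740 = 20.6 V.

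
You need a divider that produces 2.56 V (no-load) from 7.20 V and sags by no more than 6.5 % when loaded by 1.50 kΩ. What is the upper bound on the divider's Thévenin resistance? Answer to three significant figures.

Loading drop = R_th/(R_th + R_L) ≤ 0.0650, so R_th ≤ R_L · ε/(1−ε) = 1.50 kΩ × 0.0650/0.9350 = 104 Ω.

R_th ≤ 104 Ω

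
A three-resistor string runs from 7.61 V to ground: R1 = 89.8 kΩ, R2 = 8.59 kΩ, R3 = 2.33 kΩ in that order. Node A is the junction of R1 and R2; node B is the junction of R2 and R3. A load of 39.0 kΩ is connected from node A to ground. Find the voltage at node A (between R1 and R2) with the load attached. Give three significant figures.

Below node A the series string R2+R3 = 10.92 kΩ sits in parallel with the 39.0 kΩ load: 8.531 kΩ.
V_A = 7.61 × 8.531/(89.8 + 8.531) = 0.660 V.

V ≈ 0.660 V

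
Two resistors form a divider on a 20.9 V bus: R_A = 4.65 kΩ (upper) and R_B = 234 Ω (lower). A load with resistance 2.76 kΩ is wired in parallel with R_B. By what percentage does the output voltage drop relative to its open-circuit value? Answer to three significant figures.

The divider's output (Thévenin) resistance is R_A‖R_B = 222.8 Ω.
Fractional drop under load = R_th/(R_th + R_L) = 222.8 / (222.8 + 2760) = 0.07469.
So the output falls by 7.47 %.

7.47 %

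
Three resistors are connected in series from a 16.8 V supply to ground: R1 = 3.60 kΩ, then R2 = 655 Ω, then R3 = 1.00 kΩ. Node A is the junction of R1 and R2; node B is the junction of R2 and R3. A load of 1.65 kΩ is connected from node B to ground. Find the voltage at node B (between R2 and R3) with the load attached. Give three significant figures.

At node B, R3 is in parallel with the load: R3‖R_L = 622.6 Ω.
Below node A the resistance is R2 + (R3‖R_L) = 1278 Ω, so V_A = 16.8 × 1278/4878 = 4.401 V.
Then V_B = V_A × (R3‖R_L)/(R2 + R3‖R_L) = 4.401 × 622.6/1278 = 2.14 V.

V ≈ 2.14 V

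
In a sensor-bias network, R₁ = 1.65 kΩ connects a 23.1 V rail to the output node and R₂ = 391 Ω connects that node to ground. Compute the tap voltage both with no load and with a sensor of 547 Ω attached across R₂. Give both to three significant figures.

Open-circuit: V = 23.1 × 391/(1650 + 391) = 4.43 V.
With the load, R₂ becomes R₂‖R_L = 228.0 Ω, so V = 23.1 × 228.0/1878 = 2.80 V.

Unloaded: 4.43 V; loaded: 2.80 V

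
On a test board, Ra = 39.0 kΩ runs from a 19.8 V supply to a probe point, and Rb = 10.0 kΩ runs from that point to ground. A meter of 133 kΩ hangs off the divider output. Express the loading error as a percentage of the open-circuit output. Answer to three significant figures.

The divider's output (Thévenin) resistance is Ra‖Rb = 7.959 kΩ.
Fractional drop under load = R_th/(R_th + R_L) = 7.959 / (7.959 + 133) = 0.05646.
So the output falls by 5.65 %.

5.65 %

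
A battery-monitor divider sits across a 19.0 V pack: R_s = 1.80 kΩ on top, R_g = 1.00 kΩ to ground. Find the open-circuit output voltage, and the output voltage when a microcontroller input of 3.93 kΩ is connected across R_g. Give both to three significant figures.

Unloaded: 6.79 V; loaded: 5.83 V

Open-circuit: V = 19.0 × 1.00/(1.80 + 1.00) = 6.79 V.
With the load, R_g becomes R_g‖R_L = 0.7972 kΩ, so V = 19.0 × 0.7972/2.597 = 5.83 V.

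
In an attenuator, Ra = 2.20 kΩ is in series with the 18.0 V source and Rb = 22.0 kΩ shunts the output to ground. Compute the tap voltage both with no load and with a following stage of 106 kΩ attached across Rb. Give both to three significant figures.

Open-circuit: V = 18.0 × 22.0/(2.20 + 22.0) = 16.4 V.
With the load, Rb becomes Rb‖R_L = 18.22 kΩ, so V = 18.0 × 18.22/20.42 = 16.1 V.

Unloaded: 16.4 V; loaded: 16.1 V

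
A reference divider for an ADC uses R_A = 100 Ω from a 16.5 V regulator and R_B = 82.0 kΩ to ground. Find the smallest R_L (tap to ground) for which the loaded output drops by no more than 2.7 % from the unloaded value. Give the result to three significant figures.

R_L(min) ≈ 3.60 kΩ

Output resistance R_th = R_A‖R_B = (100 × 82000)/82100 = 99.88 Ω.
The fractional drop is R_th/(R_th + R_L); requiring this ≤ 0.0270 gives R_L ≥ R_th(1/0.0270 − 1) = 99.88 × 36.04 = 3.60 kΩ.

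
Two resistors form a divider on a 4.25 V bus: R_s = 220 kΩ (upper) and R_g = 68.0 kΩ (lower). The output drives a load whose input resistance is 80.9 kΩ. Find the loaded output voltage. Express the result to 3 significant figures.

The load sits in parallel with R_g: R_g‖R_L = (68.0 × 80.9) / (68.0 + 80.9) = 36.95 kΩ.
V_out = 4.25 × 36.95 / (220 + 36.95) = 4.25 × 36.95/256.9 = 0.611 V.

V_out ≈ 0.611 V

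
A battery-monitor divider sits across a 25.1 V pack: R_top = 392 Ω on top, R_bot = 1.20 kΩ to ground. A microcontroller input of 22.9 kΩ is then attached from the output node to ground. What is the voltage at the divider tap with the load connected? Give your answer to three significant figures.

The load sits in parallel with R_bot: R_bot‖R_L = (1200 × 22900) / (1200 + 22900) = 1140 Ω.
V_out = 25.1 × 1140 / (392 + 1140) = 25.1 × 1140/1532 = 18.7 V.
(Unloaded it would have been 18.9 V.)

V_out ≈ 18.7 V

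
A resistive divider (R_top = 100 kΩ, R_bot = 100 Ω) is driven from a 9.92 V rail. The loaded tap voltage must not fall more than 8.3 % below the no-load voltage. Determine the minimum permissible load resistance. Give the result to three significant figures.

Output resistance R_th = R_top‖R_bot = (100000 × 100)/100100 = 99.90 Ω.
The fractional drop is R_th/(R_th + R_L); requiring this ≤ 0.0830 gives R_L ≥ R_th(1/0.0830 − 1) = 99.90 × 11.05 = 1.10 kΩ.

R_L(min) ≈ 1.10 kΩ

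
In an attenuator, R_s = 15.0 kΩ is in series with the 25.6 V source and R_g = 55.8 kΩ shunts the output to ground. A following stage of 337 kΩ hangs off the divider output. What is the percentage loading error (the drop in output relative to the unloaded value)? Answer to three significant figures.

The divider's output (Thévenin) resistance is R_s‖R_g = 11.82 kΩ.
Fractional drop under load = R_th/(R_th + R_L) = 11.82 / (11.82 + 337) = 0.03389.
So the output falls by 3.39 %.

3.39 %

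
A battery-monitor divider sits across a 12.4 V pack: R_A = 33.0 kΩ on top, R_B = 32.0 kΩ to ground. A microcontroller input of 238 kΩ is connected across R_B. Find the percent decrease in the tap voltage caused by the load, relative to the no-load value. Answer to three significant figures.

The divider's output (Thévenin) resistance is R_A‖R_B = 16.25 kΩ.
Fractional drop under load = R_th/(R_th + R_L) = 16.25 / (16.25 + 238) = 0.06390.
So the output falls by 6.39 %.

6.39 %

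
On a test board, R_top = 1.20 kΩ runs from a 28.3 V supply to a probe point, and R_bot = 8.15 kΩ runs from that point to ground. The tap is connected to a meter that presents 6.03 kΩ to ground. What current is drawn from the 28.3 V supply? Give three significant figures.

R_bot‖R_L = 3.466 kΩ, so the source sees R_top + R_bot‖R_L = 4.666 kΩ.
I = 28.3 V / 4.666 kΩ = 6.07 mA.

I ≈ 6.07 mA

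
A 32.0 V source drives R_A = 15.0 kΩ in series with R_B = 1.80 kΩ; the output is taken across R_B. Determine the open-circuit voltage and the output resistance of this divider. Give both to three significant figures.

V_th is the open-circuit tap voltage: 32.0 × 1.80/(15.0 + 1.80) = 3.43 V.
With the supply zeroed, R_A and R_B appear in parallel from the tap: R_th = R_A‖R_B = (15.0 × 1.80)/16.80 = 1.61 kΩ.

V_th = 3.43 V, R_th = 1.61 kΩ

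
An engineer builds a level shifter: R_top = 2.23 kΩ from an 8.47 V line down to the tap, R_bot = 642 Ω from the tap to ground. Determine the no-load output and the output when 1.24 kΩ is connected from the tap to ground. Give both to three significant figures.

Unloaded: 1.89 V; loaded: 1.35 V

Open-circuit: V = 8.47 × 642/(2230 + 642) = 1.89 V.
With the load, R_bot becomes R_bot‖R_L = 423.0 Ω, so V = 8.47 × 423.0/2653 = 1.35 V.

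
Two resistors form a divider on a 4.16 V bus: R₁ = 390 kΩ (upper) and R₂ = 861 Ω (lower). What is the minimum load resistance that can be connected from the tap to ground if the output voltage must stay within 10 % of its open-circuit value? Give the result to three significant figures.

R_L(min) ≈ 7.73 kΩ

Output resistance R_th = R₁‖R₂ = (390000 × 861)/390900 = 859.1 Ω.
The fractional drop is R_th/(R_th + R_L); requiring this ≤ 0.100 gives R_L ≥ R_th(1/0.100 − 1) = 859.1 × 9.000 = 7.73 kΩ.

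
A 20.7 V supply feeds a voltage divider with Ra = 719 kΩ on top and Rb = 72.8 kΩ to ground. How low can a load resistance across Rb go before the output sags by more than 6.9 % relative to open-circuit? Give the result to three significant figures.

R_L(min) ≈ 892 kΩ

Output resistance R_th = Ra‖Rb = (719 × 72.8)/791.8 = 66.11 kΩ.
The fractional drop is R_th/(R_th + R_L); requiring this ≤ 0.0690 gives R_L ≥ R_th(1/0.0690 − 1) = 66.11 × 13.49 = 892 kΩ.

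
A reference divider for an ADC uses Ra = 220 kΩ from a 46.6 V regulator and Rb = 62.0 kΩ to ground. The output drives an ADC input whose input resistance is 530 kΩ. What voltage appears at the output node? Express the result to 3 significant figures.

The load sits in parallel with Rb: Rb‖R_L = (62.0 × 530) / (62.0 + 530) = 55.51 kΩ.
V_out = 46.6 × 55.51 / (220 + 55.51) = 46.6 × 55.51/275.5 = 9.39 V.
(Unloaded it would have been 10.2 V.)

V_out ≈ 9.39 V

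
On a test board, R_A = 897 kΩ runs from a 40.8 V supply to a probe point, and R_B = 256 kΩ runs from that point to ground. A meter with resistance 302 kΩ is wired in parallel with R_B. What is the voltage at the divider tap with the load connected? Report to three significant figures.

The load sits in parallel with R_B: R_B‖R_L = (256 × 302) / (256 + 302) = 138.6 kΩ.
V_out = 40.8 × 138.6 / (897 + 138.6) = 40.8 × 138.6/1036 = 5.46 V.

V_out ≈ 5.46 V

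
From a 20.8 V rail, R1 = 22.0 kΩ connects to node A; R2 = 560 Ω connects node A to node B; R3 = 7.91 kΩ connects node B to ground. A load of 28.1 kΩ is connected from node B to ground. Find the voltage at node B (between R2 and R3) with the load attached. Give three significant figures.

At node B, R3 is in parallel with the load: R3‖R_L = 6172 Ω.
Below node A the resistance is R2 + (R3‖R_L) = 6732 Ω, so V_A = 20.8 × 6732/28730 = 4.874 V.
Then V_B = V_A × (R3‖R_L)/(R2 + R3‖R_L) = 4.874 × 6172/6732 = 4.47 V.

V ≈ 4.47 V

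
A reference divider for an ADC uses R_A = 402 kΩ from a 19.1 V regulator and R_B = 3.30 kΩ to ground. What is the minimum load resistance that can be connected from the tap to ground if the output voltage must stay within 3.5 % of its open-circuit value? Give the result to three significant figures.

Output resistance R_th = R_A‖R_B = (402 × 3.30)/405.3 = 3.273 kΩ.
The fractional drop is R_th/(R_th + R_L); requiring this ≤ 0.0350 gives R_L ≥ R_th(1/0.0350 − 1) = 3.273 × 27.57 = 90.2 kΩ.

R_L(min) ≈ 90.2 kΩ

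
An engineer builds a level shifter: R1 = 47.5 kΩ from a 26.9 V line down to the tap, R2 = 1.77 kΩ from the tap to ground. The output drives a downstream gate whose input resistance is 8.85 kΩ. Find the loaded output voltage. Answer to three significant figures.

V_out ≈ 0.810 V

The load sits in parallel with R2: R2‖R_L = (1.77 × 8.85) / (1.77 + 8.85) = 1.475 kΩ.
V_out = 26.9 × 1.475 / (47.5 + 1.475) = 26.9 × 1.475/48.98 = 0.810 V.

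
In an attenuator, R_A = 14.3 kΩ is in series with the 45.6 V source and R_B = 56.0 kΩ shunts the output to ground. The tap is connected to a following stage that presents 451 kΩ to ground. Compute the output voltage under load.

The load sits in parallel with R_B: R_B‖R_L = (56.0 × 451) / (56.0 + 451) = 49.81 kΩ.
V_out = 45.6 × 49.81 / (14.3 + 49.81) = 45.6 × 49.81/64.11 = 35.4 V.

V_out ≈ 35.4 V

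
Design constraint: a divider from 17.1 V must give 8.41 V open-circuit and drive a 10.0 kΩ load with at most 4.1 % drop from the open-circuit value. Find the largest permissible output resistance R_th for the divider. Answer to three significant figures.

R_th ≤ 428 Ω

Loading drop = R_th/(R_th + R_L) ≤ 0.0410, so R_th ≤ R_L · ε/(1−ε) = 10.0 kΩ × 0.0410/0.9590 = 428 Ω.
(Any R1, R2 with R2/(R1+R2) = 0.492 and R1‖R2 ≤ 428 Ω will meet the spec.)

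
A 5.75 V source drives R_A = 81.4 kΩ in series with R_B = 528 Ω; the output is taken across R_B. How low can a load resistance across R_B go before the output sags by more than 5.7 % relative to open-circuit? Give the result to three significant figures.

Output resistance R_th = R_A‖R_B = (81400 × 528)/81930 = 524.6 Ω.
The fractional drop is R_th/(R_th + R_L); requiring this ≤ 0.0570 gives R_L ≥ R_th(1/0.0570 − 1) = 524.6 × 16.54 = 8.68 kΩ.

R_L(min) ≈ 8.68 kΩ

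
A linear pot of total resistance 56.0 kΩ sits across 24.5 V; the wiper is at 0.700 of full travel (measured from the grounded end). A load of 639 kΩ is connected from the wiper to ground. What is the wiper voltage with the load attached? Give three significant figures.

The wiper splits the pot into (1−α)R = 16.80 kΩ above and αR = 39.20 kΩ below.
Lower section ‖ load = 36.93 kΩ.
V_wiper = 24.5 × 36.93/(16.80 + 36.93) = 16.8 V.

V ≈ 16.8 V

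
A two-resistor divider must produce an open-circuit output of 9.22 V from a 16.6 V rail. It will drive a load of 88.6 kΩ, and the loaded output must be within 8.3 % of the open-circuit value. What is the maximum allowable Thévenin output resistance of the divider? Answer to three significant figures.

Loading drop = R_th/(R_th + R_L) ≤ 0.0830, so R_th ≤ R_L · ε/(1−ε) = 88.6 kΩ × 0.0830/0.9170 = 8.02 kΩ.
(Any R1, R2 with R2/(R1+R2) = 0.555 and R1‖R2 ≤ 8.02 kΩ will meet the spec.)

R_th ≤ 8.02 kΩ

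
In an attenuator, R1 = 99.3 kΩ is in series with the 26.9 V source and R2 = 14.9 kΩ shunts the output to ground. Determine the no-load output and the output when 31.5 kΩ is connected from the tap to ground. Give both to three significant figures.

Unloaded: 3.51 V; loaded: 2.49 V

Open-circuit: V = 26.9 × 14.9/(99.3 + 14.9) = 3.51 V.
With the load, R2 becomes R2‖R_L = 10.12 kΩ, so V = 26.9 × 10.12/109.4 = 2.49 V.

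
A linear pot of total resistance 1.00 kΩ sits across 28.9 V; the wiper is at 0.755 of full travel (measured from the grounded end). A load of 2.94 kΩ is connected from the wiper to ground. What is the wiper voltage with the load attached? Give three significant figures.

The wiper splits the pot into (1−α)R = 245.0 Ω above and αR = 755.0 Ω below.
Lower section ‖ load = 600.7 Ω.
V_wiper = 28.9 × 600.7/(245.0 + 600.7) = 20.5 V.

V ≈ 20.5 V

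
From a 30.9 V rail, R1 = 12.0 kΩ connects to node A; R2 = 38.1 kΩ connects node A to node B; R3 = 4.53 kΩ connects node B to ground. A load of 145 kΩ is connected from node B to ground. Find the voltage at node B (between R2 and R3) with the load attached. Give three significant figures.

V ≈ 2.49 V

At node B, R3 is in parallel with the load: R3‖R_L = 4.393 kΩ.
Below node A the resistance is R2 + (R3‖R_L) = 42.49 kΩ, so V_A = 30.9 × 42.49/54.49 = 24.10 V.
Then V_B = V_A × (R3‖R_L)/(R2 + R3‖R_L) = 24.10 × 4.393/42.49 = 2.49 V.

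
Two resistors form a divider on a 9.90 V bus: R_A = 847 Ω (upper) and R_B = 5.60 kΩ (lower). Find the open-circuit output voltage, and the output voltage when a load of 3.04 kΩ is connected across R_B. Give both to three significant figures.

Open-circuit: V = 9.90 × 5600/(847 + 5600) = 8.60 V.
With the load, R_B becomes R_B‖R_L = 1970 Ω, so V = 9.90 × 1970/2817 = 6.92 V.

Unloaded: 8.60 V; loaded: 6.92 V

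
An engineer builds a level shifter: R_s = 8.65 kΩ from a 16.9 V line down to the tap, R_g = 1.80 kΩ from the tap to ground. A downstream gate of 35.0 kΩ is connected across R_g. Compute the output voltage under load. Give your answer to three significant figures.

The load sits in parallel with R_g: R_g‖R_L = (1.80 × 35.0) / (1.80 + 35.0) = 1.712 kΩ.
V_out = 16.9 × 1.712 / (8.65 + 1.712) = 16.9 × 1.712/10.36 = 2.79 V.

V_out ≈ 2.79 V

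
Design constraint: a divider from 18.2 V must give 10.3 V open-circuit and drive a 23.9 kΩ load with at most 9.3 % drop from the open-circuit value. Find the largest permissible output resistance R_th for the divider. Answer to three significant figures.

Loading drop = R_th/(R_th + R_L) ≤ 0.0930, so R_th ≤ R_L · ε/(1−ε) = 23.9 kΩ × 0.0930/0.9070 = 2.45 kΩ.
(Any R1, R2 with R2/(R1+R2) = 0.566 and R1‖R2 ≤ 2.45 kΩ will meet the spec.)

R_th ≤ 2.45 kΩ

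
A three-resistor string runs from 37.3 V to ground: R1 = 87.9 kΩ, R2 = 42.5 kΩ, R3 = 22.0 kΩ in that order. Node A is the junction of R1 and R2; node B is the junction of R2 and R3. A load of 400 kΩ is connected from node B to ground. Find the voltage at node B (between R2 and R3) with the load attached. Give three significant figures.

At node B, R3 is in parallel with the load: R3‖R_L = 20.85 kΩ.
Below node A the resistance is R2 + (R3‖R_L) = 63.35 kΩ, so V_A = 37.3 × 63.35/151.3 = 15.62 V.
Then V_B = V_A × (R3‖R_L)/(R2 + R3‖R_L) = 15.62 × 20.85/63.35 = 5.14 V.

V ≈ 5.14 V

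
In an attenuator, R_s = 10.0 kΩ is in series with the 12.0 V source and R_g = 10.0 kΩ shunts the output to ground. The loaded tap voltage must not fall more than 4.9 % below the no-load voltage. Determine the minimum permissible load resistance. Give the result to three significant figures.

R_L(min) ≈ 97.0 kΩ

Output resistance R_th = R_s‖R_g = (10.0 × 10.0)/20.00 = 5.000 kΩ.
The fractional drop is R_th/(R_th + R_L); requiring this ≤ 0.0490 gives R_L ≥ R_th(1/0.0490 − 1) = 5.000 × 19.41 = 97.0 kΩ.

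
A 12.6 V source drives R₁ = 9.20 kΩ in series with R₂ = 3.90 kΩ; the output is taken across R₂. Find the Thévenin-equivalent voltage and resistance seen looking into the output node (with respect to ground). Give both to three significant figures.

V_th is the open-circuit tap voltage: 12.6 × 3.90/(9.20 + 3.90) = 3.75 V.
With the supply zeroed, R₁ and R₂ appear in parallel from the tap: R_th = R₁‖R₂ = (9.20 × 3.90)/13.10 = 2.74 kΩ.

V_th = 3.75 V, R_th = 2.74 kΩ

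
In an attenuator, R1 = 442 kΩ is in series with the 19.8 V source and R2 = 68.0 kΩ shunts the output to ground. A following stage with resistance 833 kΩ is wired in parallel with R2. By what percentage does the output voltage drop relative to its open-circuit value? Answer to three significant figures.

6.61 %

The divider's output (Thévenin) resistance is R1‖R2 = 58.93 kΩ.
Fractional drop under load = R_th/(R_th + R_L) = 58.93 / (58.93 + 833) = 0.06607.
So the output falls by 6.61 %.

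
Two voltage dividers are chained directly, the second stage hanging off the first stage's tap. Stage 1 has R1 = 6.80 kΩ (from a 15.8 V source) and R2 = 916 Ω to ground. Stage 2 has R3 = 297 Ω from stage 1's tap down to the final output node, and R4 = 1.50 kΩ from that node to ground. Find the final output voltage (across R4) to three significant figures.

Stage 2 presents R3+R4 = 1797 Ω as a load on stage 1's tap.
Stage 1's lower leg becomes R2‖(R3+R4) = 606.7 Ω, so V_mid = 15.8 × 606.7/7407 = 1.294 V.
Stage 2 is itself unloaded: V_out = V_mid × R4/(R3+R4) = 1.294 × 1500/1797 = 1.08 V.

V_out ≈ 1.08 V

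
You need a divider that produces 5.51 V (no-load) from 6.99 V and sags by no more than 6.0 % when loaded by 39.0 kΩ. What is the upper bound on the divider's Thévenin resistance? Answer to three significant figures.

Loading drop = R_th/(R_th + R_L) ≤ 0.0600, so R_th ≤ R_L · ε/(1−ε) = 39.0 kΩ × 0.0600/0.9400 = 2.49 kΩ.

R_th ≤ 2.49 kΩ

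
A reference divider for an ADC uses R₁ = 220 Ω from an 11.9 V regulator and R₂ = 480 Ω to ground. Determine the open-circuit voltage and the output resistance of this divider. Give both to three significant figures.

V_th = 8.16 V, R_th = 151 Ω

V_th is the open-circuit tap voltage: 11.9 × 480/(220 + 480) = 8.16 V.
With the supply zeroed, R₁ and R₂ appear in parallel from the tap: R_th = R₁‖R₂ = (220 × 480)/700.0 = 151 Ω.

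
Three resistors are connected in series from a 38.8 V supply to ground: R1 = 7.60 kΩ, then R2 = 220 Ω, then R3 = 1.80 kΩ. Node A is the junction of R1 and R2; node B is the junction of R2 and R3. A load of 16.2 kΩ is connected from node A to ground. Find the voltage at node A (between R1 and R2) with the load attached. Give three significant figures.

V ≈ 7.42 V

Below node A the series string R2+R3 = 2020 Ω sits in parallel with the 16200 Ω load: 1796 Ω.
V_A = 38.8 × 1796/(7600 + 1796) = 7.42 V.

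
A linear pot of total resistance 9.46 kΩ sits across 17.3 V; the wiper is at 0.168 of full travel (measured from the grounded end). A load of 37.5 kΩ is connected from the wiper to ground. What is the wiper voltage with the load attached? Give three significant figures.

The wiper splits the pot into (1−α)R = 7.871 kΩ above and αR = 1.589 kΩ below.
Lower section ‖ load = 1.525 kΩ.
V_wiper = 17.3 × 1.525/(7.871 + 1.525) = 2.81 V.

V ≈ 2.81 V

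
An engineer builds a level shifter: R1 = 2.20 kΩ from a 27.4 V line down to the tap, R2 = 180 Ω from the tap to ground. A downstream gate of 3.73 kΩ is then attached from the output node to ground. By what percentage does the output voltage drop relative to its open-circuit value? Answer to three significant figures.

4.27 %

The divider's output (Thévenin) resistance is R1‖R2 = 166.4 Ω.
Fractional drop under load = R_th/(R_th + R_L) = 166.4 / (166.4 + 3730) = 0.04270.
So the output falls by 4.27 %.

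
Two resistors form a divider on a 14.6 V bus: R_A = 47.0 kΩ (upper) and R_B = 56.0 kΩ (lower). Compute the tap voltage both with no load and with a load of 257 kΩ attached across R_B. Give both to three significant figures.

Unloaded: 7.94 V; loaded: 7.22 V

Open-circuit: V = 14.6 × 56.0/(47.0 + 56.0) = 7.94 V.
With the load, R_B becomes R_B‖R_L = 45.98 kΩ, so V = 14.6 × 45.98/92.98 = 7.22 V.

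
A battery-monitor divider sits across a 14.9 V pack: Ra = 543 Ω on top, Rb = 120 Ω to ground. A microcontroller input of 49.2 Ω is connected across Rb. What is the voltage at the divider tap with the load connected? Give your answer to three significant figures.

V_out ≈ 0.900 V

The load sits in parallel with Rb: Rb‖R_L = (120 × 49.2) / (120 + 49.2) = 34.89 Ω.
V_out = 14.9 × 34.89 / (543 + 34.89) = 14.9 × 34.89/577.9 = 0.900 V.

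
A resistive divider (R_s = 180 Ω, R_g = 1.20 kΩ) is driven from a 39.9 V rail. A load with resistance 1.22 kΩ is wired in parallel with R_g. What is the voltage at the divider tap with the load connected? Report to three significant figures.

The load sits in parallel with R_g: R_g‖R_L = (1200 × 1220) / (1200 + 1220) = 605.0 Ω.
V_out = 39.9 × 605.0 / (180 + 605.0) = 39.9 × 605.0/785.0 = 30.8 V.

V_out ≈ 30.8 V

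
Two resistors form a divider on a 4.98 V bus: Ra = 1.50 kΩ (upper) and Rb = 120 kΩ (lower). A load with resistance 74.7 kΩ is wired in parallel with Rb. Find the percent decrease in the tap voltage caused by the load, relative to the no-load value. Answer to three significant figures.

The divider's output (Thévenin) resistance is Ra‖Rb = 1.481 kΩ.
Fractional drop under load = R_th/(R_th + R_L) = 1.481 / (1.481 + 74.7) = 0.01945.
So the output falls by 1.94 %.

1.94 %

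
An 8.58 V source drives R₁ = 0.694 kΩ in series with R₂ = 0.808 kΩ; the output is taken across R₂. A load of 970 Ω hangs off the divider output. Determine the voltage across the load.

V_out ≈ 3.33 V

The load sits in parallel with R₂: R₂‖R_L = (808 × 970) / (808 + 970) = 440.8 Ω.
V_out = 8.58 × 440.8 / (694 + 440.8) = 8.58 × 440.8/1135 = 3.33 V.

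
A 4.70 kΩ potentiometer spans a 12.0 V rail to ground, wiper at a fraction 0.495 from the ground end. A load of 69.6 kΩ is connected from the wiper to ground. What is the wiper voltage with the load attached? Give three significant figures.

The wiper splits the pot into (1−α)R = 2.373 kΩ above and αR = 2.326 kΩ below.
Lower section ‖ load = 2.251 kΩ.
V_wiper = 12.0 × 2.251/(2.373 + 2.251) = 5.84 V.

V ≈ 5.84 V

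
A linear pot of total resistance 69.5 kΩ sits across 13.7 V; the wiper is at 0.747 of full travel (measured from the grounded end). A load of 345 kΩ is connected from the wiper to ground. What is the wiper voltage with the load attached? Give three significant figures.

The wiper splits the pot into (1−α)R = 17.58 kΩ above and αR = 51.92 kΩ below.
Lower section ‖ load = 45.13 kΩ.
V_wiper = 13.7 × 45.13/(17.58 + 45.13) = 9.86 V.

V ≈ 9.86 V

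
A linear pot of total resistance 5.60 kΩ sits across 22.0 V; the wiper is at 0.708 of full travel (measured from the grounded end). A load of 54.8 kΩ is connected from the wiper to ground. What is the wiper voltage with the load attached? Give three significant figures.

The wiper splits the pot into (1−α)R = 1.635 kΩ above and αR = 3.965 kΩ below.
Lower section ‖ load = 3.697 kΩ.
V_wiper = 22.0 × 3.697/(1.635 + 3.697) = 15.3 V.

V ≈ 15.3 V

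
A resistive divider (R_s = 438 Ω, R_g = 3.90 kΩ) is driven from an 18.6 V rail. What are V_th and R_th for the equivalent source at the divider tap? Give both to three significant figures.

V_th is the open-circuit tap voltage: 18.6 × 3900/(438 + 3900) = 16.7 V.
With the supply zeroed, R_s and R_g appear in parallel from the tap: R_th = R_s‖R_g = (438 × 3900)/4338 = 394 Ω.

V_th = 16.7 V, R_th = 394 Ω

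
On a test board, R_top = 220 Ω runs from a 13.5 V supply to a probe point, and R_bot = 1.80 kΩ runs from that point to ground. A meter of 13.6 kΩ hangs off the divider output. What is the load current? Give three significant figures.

R_bot‖R_L = 1590 Ω; V_out = 13.5 × 1590/1810 = 11.86 V.
I_L = V_out / R_L = 11.86 / 13.6 kΩ = 0.872 mA.

I_L ≈ 0.872 mA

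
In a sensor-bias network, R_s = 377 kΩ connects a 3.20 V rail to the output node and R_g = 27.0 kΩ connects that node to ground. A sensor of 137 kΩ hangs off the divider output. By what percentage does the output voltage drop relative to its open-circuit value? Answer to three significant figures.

Unloaded V = 3.20 × 27.0/404.0 = 0.2139 V.
Loaded: R_g‖R_L = 22.55 kΩ, giving V = 3.20 × 22.55/399.6 = 0.1806 V.
Drop = (0.2139 − 0.1806) / 0.2139 = 15.5 %.

15.5 %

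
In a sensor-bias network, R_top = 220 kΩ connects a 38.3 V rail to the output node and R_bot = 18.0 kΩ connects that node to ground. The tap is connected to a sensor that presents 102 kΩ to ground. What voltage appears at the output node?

The load sits in parallel with R_bot: R_bot‖R_L = (18.0 × 102) / (18.0 + 102) = 15.30 kΩ.
V_out = 38.3 × 15.30 / (220 + 15.30) = 38.3 × 15.30/235.3 = 2.49 V.

V_out ≈ 2.49 V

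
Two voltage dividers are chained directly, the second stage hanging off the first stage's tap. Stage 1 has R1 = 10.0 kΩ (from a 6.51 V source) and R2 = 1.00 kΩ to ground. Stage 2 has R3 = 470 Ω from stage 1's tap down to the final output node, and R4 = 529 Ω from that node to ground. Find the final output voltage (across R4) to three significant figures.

V_out ≈ 0.164 V

Stage 2 presents R3+R4 = 999.0 Ω as a load on stage 1's tap.
Stage 1's lower leg becomes R2‖(R3+R4) = 499.7 Ω, so V_mid = 6.51 × 499.7/10500 = 0.3099 V.
Stage 2 is itself unloaded: V_out = V_mid × R4/(R3+R4) = 0.3099 × 529/999.0 = 0.164 V.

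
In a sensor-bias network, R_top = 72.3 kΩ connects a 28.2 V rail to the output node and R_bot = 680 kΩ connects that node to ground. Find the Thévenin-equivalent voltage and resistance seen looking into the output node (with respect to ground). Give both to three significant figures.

V_th = 25.5 V, R_th = 65.4 kΩ

V_th is the open-circuit tap voltage: 28.2 × 680/(72.3 + 680) = 25.5 V.
With the supply zeroed, R_top and R_bot appear in parallel from the tap: R_th = R_top‖R_bot = (72.3 × 680)/752.3 = 65.4 kΩ.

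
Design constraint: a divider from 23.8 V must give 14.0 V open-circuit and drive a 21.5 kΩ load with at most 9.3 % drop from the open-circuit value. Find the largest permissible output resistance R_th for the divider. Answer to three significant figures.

Loading drop = R_th/(R_th + R_L) ≤ 0.0930, so R_th ≤ R_L · ε/(1−ε) = 21.5 kΩ × 0.0930/0.9070 = 2.20 kΩ.
(Any R1, R2 with R2/(R1+R2) = 0.588 and R1‖R2 ≤ 2.20 kΩ will meet the spec.)

R_th ≤ 2.20 kΩ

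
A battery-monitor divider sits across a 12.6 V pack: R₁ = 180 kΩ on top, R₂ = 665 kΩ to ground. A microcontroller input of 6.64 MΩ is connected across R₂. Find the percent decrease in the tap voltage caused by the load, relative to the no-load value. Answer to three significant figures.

2.09 %

The divider's output (Thévenin) resistance is R₁‖R₂ = 141.7 kΩ.
Fractional drop under load = R_th/(R_th + R_L) = 141.7 / (141.7 + 6640) = 0.02089.
So the output falls by 2.09 %.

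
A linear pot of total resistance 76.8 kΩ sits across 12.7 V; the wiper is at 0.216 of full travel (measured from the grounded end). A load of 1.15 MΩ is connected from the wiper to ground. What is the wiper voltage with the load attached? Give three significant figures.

V ≈ 2.71 V

The wiper splits the pot into (1−α)R = 60.21 kΩ above and αR = 16.59 kΩ below.
Lower section ‖ load = 16.35 kΩ.
V_wiper = 12.7 × 16.35/(60.21 + 16.35) = 2.71 V.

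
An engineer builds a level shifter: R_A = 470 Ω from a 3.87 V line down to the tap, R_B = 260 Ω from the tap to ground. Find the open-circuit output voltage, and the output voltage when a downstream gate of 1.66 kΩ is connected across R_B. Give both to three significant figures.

Open-circuit: V = 3.87 × 260/(470 + 260) = 1.38 V.
With the load, R_B becomes R_B‖R_L = 224.8 Ω, so V = 3.87 × 224.8/694.8 = 1.25 V.

Unloaded: 1.38 V; loaded: 1.25 V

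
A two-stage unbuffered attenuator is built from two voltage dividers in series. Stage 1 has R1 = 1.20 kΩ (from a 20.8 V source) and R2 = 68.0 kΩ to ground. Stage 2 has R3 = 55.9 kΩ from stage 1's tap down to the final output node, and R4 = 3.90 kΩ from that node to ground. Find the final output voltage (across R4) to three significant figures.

V_out ≈ 1.31 V

Stage 2 presents R3+R4 = 59.80 kΩ as a load on stage 1's tap.
Stage 1's lower leg becomes R2‖(R3+R4) = 31.82 kΩ, so V_mid = 20.8 × 31.82/33.02 = 20.04 V.
Stage 2 is itself unloaded: V_out = V_mid × R4/(R3+R4) = 20.04 × 3.90/59.80 = 1.31 V.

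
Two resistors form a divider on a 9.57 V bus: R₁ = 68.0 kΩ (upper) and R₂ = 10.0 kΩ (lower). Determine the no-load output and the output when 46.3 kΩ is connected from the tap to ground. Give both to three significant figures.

Unloaded: 1.23 V; loaded: 1.03 V

Open-circuit: V = 9.57 × 10.0/(68.0 + 10.0) = 1.23 V.
With the load, R₂ becomes R₂‖R_L = 8.224 kΩ, so V = 9.57 × 8.224/76.22 = 1.03 V.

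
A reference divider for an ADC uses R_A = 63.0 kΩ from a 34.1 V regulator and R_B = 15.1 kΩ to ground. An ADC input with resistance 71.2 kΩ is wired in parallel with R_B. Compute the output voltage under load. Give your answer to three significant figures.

V_out ≈ 5.63 V

The load sits in parallel with R_B: R_B‖R_L = (15.1 × 71.2) / (15.1 + 71.2) = 12.46 kΩ.
V_out = 34.1 × 12.46 / (63.0 + 12.46) = 34.1 × 12.46/75.46 = 5.63 V.
(Unloaded it would have been 6.59 V.)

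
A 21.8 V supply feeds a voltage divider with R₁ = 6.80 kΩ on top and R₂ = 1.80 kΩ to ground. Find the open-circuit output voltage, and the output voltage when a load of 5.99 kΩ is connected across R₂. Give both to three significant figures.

Open-circuit: V = 21.8 × 1.80/(6.80 + 1.80) = 4.56 V.
With the load, R₂ becomes R₂‖R_L = 1.384 kΩ, so V = 21.8 × 1.384/8.184 = 3.69 V.

Unloaded: 4.56 V; loaded: 3.69 V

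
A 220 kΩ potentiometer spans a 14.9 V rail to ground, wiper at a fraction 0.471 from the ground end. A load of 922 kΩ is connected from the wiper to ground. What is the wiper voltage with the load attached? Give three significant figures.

The wiper splits the pot into (1−α)R = 116.4 kΩ above and αR = 103.6 kΩ below.
Lower section ‖ load = 93.15 kΩ.
V_wiper = 14.9 × 93.15/(116.4 + 93.15) = 6.62 V.

V ≈ 6.62 V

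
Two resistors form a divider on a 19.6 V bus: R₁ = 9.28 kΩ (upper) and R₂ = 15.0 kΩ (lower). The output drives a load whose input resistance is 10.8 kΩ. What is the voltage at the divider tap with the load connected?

V_out ≈ 7.91 V

The load sits in parallel with R₂: R₂‖R_L = (15.0 × 10.8) / (15.0 + 10.8) = 6.279 kΩ.
V_out = 19.6 × 6.279 / (9.28 + 6.279) = 19.6 × 6.279/15.56 = 7.91 V.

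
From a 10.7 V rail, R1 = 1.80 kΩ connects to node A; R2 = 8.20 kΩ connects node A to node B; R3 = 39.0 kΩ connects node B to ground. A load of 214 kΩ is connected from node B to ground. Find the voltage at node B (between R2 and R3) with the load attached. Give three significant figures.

V ≈ 8.21 V

At node B, R3 is in parallel with the load: R3‖R_L = 32.99 kΩ.
Below node A the resistance is R2 + (R3‖R_L) = 41.19 kΩ, so V_A = 10.7 × 41.19/42.99 = 10.25 V.
Then V_B = V_A × (R3‖R_L)/(R2 + R3‖R_L) = 10.25 × 32.99/41.19 = 8.21 V.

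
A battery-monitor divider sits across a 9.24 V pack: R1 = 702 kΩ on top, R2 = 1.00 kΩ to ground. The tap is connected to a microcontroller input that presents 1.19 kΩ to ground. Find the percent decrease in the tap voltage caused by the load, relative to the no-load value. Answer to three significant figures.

The divider's output (Thévenin) resistance is R1‖R2 = 0.9986 kΩ.
Fractional drop under load = R_th/(R_th + R_L) = 0.9986 / (0.9986 + 1.19) = 0.4563.
So the output falls by 45.6 %.

45.6 %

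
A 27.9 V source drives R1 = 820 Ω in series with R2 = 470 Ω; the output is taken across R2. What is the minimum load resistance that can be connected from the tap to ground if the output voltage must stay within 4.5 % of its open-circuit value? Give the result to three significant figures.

R_L(min) ≈ 6.34 kΩ

Output resistance R_th = R1‖R2 = (820 × 470)/1290 = 298.8 Ω.
The fractional drop is R_th/(R_th + R_L); requiring this ≤ 0.0450 gives R_L ≥ R_th(1/0.0450 − 1) = 298.8 × 21.22 = 6.34 kΩ.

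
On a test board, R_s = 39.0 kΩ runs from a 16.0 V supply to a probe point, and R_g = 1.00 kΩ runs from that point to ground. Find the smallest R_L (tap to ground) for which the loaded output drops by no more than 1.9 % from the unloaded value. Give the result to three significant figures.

Output resistance R_th = R_s‖R_g = (39000 × 1000)/40000 = 975.0 Ω.
The fractional drop is R_th/(R_th + R_L); requiring this ≤ 0.0190 gives R_L ≥ R_th(1/0.0190 − 1) = 975.0 × 51.63 = 50.3 kΩ.

R_L(min) ≈ 50.3 kΩ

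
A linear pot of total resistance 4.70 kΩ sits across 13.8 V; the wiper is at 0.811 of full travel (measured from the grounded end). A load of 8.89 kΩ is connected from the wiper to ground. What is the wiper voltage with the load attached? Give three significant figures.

V ≈ 10.4 V

The wiper splits the pot into (1−α)R = 888.3 Ω above and αR = 3812 Ω below.
Lower section ‖ load = 2668 Ω.
V_wiper = 13.8 × 2668/(888.3 + 2668) = 10.4 V.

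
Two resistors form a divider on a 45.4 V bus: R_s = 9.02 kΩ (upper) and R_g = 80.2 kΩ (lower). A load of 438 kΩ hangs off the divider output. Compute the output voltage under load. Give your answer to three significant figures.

The load sits in parallel with R_g: R_g‖R_L = (80.2 × 438) / (80.2 + 438) = 67.79 kΩ.
V_out = 45.4 × 67.79 / (9.02 + 67.79) = 45.4 × 67.79/76.81 = 40.1 V.
(Unloaded it would have been 40.8 V.)

V_out ≈ 40.1 V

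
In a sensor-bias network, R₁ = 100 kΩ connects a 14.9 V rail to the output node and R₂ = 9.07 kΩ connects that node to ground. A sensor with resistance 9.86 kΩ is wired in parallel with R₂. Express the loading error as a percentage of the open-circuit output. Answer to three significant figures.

Unloaded V = 14.9 × 9.07/109.1 = 1.239 V.
Loaded: R₂‖R_L = 4.724 kΩ, giving V = 14.9 × 4.724/104.7 = 0.6722 V.
Drop = (1.239 − 0.6722) / 1.239 = 45.8 %.

45.8 %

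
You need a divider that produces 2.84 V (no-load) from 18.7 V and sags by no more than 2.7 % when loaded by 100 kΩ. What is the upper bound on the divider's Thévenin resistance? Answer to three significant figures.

Loading drop = R_th/(R_th + R_L) ≤ 0.0270, so R_th ≤ R_L · ε/(1−ε) = 100 kΩ × 0.0270/0.9730 = 2.77 kΩ.
(Any R1, R2 with R2/(R1+R2) = 0.152 and R1‖R2 ≤ 2.77 kΩ will meet the spec.)

R_th ≤ 2.77 kΩ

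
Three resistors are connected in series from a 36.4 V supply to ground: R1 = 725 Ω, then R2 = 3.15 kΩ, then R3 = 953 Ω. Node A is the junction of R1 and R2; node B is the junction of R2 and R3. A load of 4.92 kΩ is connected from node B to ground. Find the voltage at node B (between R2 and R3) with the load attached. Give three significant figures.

V ≈ 6.22 V

At node B, R3 is in parallel with the load: R3‖R_L = 798.4 Ω.
Below node A the resistance is R2 + (R3‖R_L) = 3948 Ω, so V_A = 36.4 × 3948/4673 = 30.75 V.
Then V_B = V_A × (R3‖R_L)/(R2 + R3‖R_L) = 30.75 × 798.4/3948 = 6.22 V.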